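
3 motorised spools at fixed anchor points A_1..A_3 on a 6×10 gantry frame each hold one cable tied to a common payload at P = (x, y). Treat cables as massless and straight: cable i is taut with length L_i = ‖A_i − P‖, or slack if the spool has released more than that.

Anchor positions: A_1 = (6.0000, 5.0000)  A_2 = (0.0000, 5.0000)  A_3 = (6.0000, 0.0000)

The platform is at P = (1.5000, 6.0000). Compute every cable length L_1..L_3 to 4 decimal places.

(4.6098, 1.8028, 7.5000)

cable 1: Δx=4.5000, Δy=-1.0000; L_1 = √(Δx²+Δy²) = 4.6098
cable 2: Δx=-1.5000, Δy=-1.0000; L_2 = √(Δx²+Δy²) = 1.8028
cable 3: Δx=4.5000, Δy=-6.0000; L_3 = √(Δx²+Δy²) = 7.5000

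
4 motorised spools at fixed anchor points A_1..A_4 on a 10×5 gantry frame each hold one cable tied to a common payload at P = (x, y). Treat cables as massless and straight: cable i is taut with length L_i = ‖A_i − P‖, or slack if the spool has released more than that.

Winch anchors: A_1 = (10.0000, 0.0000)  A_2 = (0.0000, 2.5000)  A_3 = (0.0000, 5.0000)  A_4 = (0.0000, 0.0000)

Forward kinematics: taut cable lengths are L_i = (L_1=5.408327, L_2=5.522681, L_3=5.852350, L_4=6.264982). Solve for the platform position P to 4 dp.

(5.5000, 3.0000)

expand ‖A_i−P‖²=L_i² and subtract eq 1 (c_i ≔ ‖A_i‖²−L_i²)
c_1 = 100.0000+0.0000−29.2500 = 70.7500
eq1−eq2 → [20.0000  -5.0000]·P = 95.0000
eq1−eq3 → [20.0000  -10.0000]·P = 80.0000
eq1−eq4 → [20.0000  0.0000]·P = 110.0000
2×2 solve → P = (5.5000, 3.0000)
check cable 4: ‖A_4−P‖² = 39.2500 ≈ L_4² = 39.2500 ✓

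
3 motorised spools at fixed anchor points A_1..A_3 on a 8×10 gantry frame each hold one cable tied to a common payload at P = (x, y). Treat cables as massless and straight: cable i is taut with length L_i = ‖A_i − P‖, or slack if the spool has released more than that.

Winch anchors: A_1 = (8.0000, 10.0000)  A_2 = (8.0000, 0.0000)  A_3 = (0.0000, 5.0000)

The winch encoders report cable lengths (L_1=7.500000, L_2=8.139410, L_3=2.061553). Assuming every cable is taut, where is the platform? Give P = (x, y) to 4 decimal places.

each cable: (A_i−P)·(A_i−P) = L_i²; let k_i = ‖A_i‖²−L_i²
k_1 = 64.0000+100.0000−56.2500 = 107.7500
row 1: 0.0000x + 20.0000y = 110.0000  (k_2=-2.2500)
row 2: 16.0000x + 10.0000y = 87.0000  (k_3=20.7500)
Cramer on rows 1–2 → x = 2.0000, y = 5.5000

(2.0000, 5.5000)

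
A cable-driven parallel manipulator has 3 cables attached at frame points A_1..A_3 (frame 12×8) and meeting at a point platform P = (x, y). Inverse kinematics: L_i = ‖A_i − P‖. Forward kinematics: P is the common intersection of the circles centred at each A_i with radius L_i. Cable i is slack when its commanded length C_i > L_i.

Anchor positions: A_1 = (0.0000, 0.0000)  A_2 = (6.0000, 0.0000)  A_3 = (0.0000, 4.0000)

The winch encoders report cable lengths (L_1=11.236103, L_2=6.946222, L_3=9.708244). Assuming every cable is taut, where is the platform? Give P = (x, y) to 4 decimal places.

(9.5000, 6.0000)

each cable: (A_i−P)·(A_i−P) = L_i²; let k_i = ‖A_i‖²−L_i²
k_1 = 0.0000+0.0000−126.2500 = -126.2500
row 1: -12.0000x + 0.0000y = -114.0000  (k_2=-12.2500)
row 2: 0.0000x − 8.0000y = -48.0000  (k_3=-78.2500)
Cramer on rows 1–2 → x = 9.5000, y = 6.0000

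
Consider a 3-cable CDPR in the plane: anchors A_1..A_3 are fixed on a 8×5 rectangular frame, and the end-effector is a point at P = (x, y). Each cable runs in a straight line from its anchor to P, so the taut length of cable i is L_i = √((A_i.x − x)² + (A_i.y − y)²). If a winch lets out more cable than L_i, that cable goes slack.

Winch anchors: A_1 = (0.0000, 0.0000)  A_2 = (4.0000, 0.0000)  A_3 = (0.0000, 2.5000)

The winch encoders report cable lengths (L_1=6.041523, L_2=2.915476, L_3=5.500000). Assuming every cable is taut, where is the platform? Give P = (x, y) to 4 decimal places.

(5.5000, 2.5000)

each cable: (A_i−P)·(A_i−P) = L_i²; let k_i = ‖A_i‖²−L_i²
k_1 = 0.0000+0.0000−36.5000 = -36.5000
row 1: -8.0000x + 0.0000y = -44.0000  (k_2=7.5000)
row 2: 0.0000x − 5.0000y = -12.5000  (k_3=-24.0000)
Cramer on rows 1–2 → x = 5.5000, y = 2.5000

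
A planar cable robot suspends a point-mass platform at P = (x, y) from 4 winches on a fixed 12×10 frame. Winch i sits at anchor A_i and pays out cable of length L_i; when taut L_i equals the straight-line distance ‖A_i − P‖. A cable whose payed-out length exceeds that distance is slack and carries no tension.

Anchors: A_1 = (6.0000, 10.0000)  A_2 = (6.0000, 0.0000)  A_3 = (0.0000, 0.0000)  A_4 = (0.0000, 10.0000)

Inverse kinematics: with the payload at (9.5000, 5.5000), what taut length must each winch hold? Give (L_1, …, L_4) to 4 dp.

(5.7009, 6.5192, 10.9772, 10.5119)

cable 1: Δx=-3.5000, Δy=4.5000; L_1 = √(Δx²+Δy²) = 5.7009
cable 2: Δx=-3.5000, Δy=-5.5000; L_2 = √(Δx²+Δy²) = 6.5192
cable 3: Δx=-9.5000, Δy=-5.5000; L_3 = √(Δx²+Δy²) = 10.9772
cable 4: Δx=-9.5000, Δy=4.5000; L_4 = √(Δx²+Δy²) = 10.5119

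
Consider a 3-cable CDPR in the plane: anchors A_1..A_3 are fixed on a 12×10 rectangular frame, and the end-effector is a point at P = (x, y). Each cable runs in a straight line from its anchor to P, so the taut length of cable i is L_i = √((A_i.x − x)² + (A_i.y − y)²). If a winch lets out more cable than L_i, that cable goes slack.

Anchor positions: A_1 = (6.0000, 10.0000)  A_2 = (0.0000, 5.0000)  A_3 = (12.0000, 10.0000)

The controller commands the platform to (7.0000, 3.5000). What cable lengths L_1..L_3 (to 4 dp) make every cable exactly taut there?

(6.5765, 7.1589, 8.2006)

L_1 = √((6.0000−7.0000)² + (10.0000−3.5000)²) = 6.5765
L_2 = √((0.0000−7.0000)² + (5.0000−3.5000)²) = 7.1589
L_3 = √((12.0000−7.0000)² + (10.0000−3.5000)²) = 8.2006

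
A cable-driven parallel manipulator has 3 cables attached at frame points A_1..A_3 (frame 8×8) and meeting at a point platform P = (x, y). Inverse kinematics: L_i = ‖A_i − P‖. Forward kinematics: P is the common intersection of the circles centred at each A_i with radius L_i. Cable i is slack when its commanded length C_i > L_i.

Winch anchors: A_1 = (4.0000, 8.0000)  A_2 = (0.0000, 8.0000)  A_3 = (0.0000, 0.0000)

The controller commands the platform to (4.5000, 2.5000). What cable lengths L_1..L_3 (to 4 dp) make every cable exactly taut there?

(5.5227, 7.1063, 5.1478)

L_1: Δ = A_1−P = (-0.5000, 5.5000) → ‖Δ‖ = √30.5000 = 5.5227
L_2: Δ = A_2−P = (-4.5000, 5.5000) → ‖Δ‖ = √50.5000 = 7.1063
L_3: Δ = A_3−P = (-4.5000, -2.5000) → ‖Δ‖ = √26.5000 = 5.1478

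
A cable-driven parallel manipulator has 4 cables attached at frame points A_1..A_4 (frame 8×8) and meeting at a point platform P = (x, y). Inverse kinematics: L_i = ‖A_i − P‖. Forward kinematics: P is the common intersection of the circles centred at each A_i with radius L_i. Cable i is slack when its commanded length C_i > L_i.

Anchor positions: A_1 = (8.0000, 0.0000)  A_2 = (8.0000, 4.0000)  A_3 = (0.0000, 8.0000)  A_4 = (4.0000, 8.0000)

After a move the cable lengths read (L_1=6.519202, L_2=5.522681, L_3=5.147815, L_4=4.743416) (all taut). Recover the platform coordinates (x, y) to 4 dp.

circle eqns → linear via eq_j − eq_1; set q_j = A_j·A_j − L_j²
q_1 = 64.0000+0.0000−42.5000 = 21.5000
0.0000·x − 8.0000·y = q_1−q_2 = -28.0000
16.0000·x − 16.0000·y = q_1−q_3 = -16.0000
8.0000·x − 16.0000·y = q_1−q_4 = -36.0000
solve first two rows → x=2.5000, y=3.5000
check cable 4: ‖A_4−P‖² = 22.5000 ≈ L_4² = 22.5000 ✓

(2.5000, 3.5000)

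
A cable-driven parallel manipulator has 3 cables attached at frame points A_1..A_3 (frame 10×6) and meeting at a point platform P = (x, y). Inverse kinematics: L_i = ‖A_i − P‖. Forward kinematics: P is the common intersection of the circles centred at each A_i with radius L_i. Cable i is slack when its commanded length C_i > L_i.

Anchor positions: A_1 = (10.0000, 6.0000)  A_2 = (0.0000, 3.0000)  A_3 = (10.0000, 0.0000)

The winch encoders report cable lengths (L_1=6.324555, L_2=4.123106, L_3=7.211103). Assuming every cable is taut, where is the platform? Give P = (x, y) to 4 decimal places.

each cable: (A_i−P)·(A_i−P) = L_i²; let c_i = ‖A_i‖²−L_i²
c_1 = 100.0000+36.0000−40.0000 = 96.0000
row 1: 20.0000x + 6.0000y = 104.0000  (c_2=-8.0000)
row 2: 0.0000x + 12.0000y = 48.0000  (c_3=48.0000)
Cramer on rows 1–2 → x = 4.0000, y = 4.0000

(4.0000, 4.0000)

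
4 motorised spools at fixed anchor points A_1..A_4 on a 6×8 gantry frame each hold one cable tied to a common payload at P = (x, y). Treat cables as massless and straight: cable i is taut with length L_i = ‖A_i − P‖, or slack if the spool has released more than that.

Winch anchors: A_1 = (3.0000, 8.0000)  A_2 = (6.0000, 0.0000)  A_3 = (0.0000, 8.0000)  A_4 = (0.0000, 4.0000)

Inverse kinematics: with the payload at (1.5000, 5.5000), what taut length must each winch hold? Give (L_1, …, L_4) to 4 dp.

L_1: Δ = A_1−P = (1.5000, 2.5000) → ‖Δ‖ = √8.5000 = 2.9155
L_2: Δ = A_2−P = (4.5000, -5.5000) → ‖Δ‖ = √50.5000 = 7.1063
L_3: Δ = A_3−P = (-1.5000, 2.5000) → ‖Δ‖ = √8.5000 = 2.9155
L_4: Δ = A_4−P = (-1.5000, -1.5000) → ‖Δ‖ = √4.5000 = 2.1213

(2.9155, 7.1063, 2.9155, 2.1213)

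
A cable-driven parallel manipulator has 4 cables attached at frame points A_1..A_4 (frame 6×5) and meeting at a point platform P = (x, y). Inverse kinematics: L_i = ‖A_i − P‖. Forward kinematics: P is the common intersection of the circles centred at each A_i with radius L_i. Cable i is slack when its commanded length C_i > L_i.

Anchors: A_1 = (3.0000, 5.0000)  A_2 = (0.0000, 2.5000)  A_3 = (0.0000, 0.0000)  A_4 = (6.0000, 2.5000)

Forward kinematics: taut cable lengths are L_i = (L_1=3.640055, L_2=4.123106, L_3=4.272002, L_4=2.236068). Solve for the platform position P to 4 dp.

circle eqns → linear via eq_j − eq_1; set c_j = A_j·A_j − L_j²
c_1 = 9.0000+25.0000−13.2500 = 20.7500
6.0000·x + 5.0000·y = c_1−c_2 = 31.5000
6.0000·x + 10.0000·y = c_1−c_3 = 39.0000
-6.0000·x + 5.0000·y = c_1−c_4 = -16.5000
solve first two rows → x=4.0000, y=1.5000
check cable 4: ‖A_4−P‖² = 5.0000 ≈ L_4² = 5.0000 ✓

(4.0000, 1.5000)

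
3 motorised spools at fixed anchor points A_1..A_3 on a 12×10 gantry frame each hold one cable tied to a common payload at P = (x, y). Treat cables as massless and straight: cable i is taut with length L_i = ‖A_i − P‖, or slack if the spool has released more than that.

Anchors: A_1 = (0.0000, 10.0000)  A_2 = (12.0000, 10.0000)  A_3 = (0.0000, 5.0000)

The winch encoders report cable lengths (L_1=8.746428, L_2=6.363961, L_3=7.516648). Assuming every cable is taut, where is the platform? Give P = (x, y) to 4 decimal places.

(7.5000, 5.5000)

each cable: (A_i−P)·(A_i−P) = L_i²; let c_i = ‖A_i‖²−L_i²
c_1 = 0.0000+100.0000−76.5000 = 23.5000
row 1: -24.0000x + 0.0000y = -180.0000  (c_2=203.5000)
row 2: 0.0000x + 10.0000y = 55.0000  (c_3=-31.5000)
Cramer on rows 1–2 → x = 7.5000, y = 5.5000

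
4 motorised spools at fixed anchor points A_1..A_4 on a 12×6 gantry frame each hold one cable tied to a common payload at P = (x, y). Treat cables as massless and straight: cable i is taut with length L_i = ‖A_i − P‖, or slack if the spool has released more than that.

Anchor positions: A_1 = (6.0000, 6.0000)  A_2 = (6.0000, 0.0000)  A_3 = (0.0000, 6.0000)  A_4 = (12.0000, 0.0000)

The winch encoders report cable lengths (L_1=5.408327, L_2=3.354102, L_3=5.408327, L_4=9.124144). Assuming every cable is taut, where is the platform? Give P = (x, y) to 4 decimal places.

(3.0000, 1.5000)

circle eqns → linear via eq_j − eq_1; set c_j = A_j·A_j − L_j²
c_1 = 36.0000+36.0000−29.2500 = 42.7500
0.0000·x + 12.0000·y = c_1−c_2 = 18.0000
12.0000·x + 0.0000·y = c_1−c_3 = 36.0000
-12.0000·x + 12.0000·y = c_1−c_4 = -18.0000
solve first two rows → x=3.0000, y=1.5000
check cable 4: ‖A_4−P‖² = 83.2500 ≈ L_4² = 83.2500 ✓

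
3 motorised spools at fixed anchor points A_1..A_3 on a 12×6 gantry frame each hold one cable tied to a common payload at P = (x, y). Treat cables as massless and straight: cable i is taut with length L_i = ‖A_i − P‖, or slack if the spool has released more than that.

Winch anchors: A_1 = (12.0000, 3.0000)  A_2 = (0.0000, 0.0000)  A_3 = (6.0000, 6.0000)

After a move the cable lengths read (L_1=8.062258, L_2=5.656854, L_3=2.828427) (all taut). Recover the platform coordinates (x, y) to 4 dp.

(4.0000, 4.0000)

circle eqns → linear via eq_j − eq_1; set c_j = A_j·A_j − L_j²
c_1 = 144.0000+9.0000−65.0000 = 88.0000
24.0000·x + 6.0000·y = c_1−c_2 = 120.0000
12.0000·x − 6.0000·y = c_1−c_3 = 24.0000
solve first two rows → x=4.0000, y=4.0000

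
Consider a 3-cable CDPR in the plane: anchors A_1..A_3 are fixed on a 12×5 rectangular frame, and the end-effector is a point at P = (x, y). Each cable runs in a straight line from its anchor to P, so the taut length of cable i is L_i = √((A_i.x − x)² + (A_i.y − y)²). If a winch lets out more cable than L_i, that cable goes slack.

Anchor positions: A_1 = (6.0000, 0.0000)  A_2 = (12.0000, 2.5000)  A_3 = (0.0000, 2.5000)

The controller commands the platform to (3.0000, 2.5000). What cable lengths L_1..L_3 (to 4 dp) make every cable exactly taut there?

cable 1: Δx=3.0000, Δy=-2.5000; L_1 = √(Δx²+Δy²) = 3.9051
cable 2: Δx=9.0000, Δy=0.0000; L_2 = √(Δx²+Δy²) = 9.0000
cable 3: Δx=-3.0000, Δy=0.0000; L_3 = √(Δx²+Δy²) = 3.0000

(3.9051, 9.0000, 3.0000)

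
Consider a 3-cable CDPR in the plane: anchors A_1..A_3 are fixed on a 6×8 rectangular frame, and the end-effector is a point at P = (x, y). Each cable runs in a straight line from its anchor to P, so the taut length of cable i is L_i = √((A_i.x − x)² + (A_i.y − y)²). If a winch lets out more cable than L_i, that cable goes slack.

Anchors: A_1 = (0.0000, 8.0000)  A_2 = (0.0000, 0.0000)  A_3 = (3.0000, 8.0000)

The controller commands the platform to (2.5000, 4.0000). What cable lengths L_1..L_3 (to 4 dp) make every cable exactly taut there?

(4.7170, 4.7170, 4.0311)

L_1: Δ = A_1−P = (-2.5000, 4.0000) → ‖Δ‖ = √22.2500 = 4.7170
L_2: Δ = A_2−P = (-2.5000, -4.0000) → ‖Δ‖ = √22.2500 = 4.7170
L_3: Δ = A_3−P = (0.5000, 4.0000) → ‖Δ‖ = √16.2500 = 4.0311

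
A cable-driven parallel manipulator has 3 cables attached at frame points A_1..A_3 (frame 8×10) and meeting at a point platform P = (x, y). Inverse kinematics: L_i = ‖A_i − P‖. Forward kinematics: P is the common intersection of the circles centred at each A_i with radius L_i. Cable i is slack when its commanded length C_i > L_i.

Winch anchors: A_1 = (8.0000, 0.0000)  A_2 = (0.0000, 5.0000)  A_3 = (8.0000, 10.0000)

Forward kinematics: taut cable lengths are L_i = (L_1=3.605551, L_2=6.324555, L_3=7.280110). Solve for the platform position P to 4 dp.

each cable: (A_i−P)·(A_i−P) = L_i²; let c_i = ‖A_i‖²−L_i²
c_1 = 64.0000+0.0000−13.0000 = 51.0000
row 1: 16.0000x − 10.0000y = 66.0000  (c_2=-15.0000)
row 2: 0.0000x − 20.0000y = -60.0000  (c_3=111.0000)
Cramer on rows 1–2 → x = 6.0000, y = 3.0000

(6.0000, 3.0000)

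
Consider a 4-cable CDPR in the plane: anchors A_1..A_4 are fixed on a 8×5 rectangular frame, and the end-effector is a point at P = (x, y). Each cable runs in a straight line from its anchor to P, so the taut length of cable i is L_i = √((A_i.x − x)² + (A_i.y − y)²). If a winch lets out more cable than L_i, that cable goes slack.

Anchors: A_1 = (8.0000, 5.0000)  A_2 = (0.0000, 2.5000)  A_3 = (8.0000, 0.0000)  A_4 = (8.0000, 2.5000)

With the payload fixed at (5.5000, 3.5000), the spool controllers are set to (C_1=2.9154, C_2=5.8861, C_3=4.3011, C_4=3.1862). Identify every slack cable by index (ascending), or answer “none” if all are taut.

cable 1: L_1 = ‖A_1−P‖ = 2.9155;  C_1 = 2.9154 → taut
cable 2: L_2 = ‖A_2−P‖ = 5.5902;  C_2 = 5.8861 → slack
cable 3: L_3 = ‖A_3−P‖ = 4.3012;  C_3 = 4.3011 → taut
cable 4: L_4 = ‖A_4−P‖ = 2.6926;  C_4 = 3.1862 → slack

2, 4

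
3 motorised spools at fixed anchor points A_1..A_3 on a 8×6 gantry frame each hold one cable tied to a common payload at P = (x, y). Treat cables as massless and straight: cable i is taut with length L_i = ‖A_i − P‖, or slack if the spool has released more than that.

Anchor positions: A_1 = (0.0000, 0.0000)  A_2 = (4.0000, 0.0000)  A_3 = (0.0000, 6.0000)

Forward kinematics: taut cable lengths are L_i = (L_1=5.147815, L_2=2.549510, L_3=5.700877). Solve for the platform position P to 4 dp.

expand ‖A_i−P‖²=L_i² and subtract eq 1 (q_i ≔ ‖A_i‖²−L_i²)
q_1 = 0.0000+0.0000−26.5000 = -26.5000
eq1−eq2 → [-8.0000  0.0000]·P = -36.0000
eq1−eq3 → [0.0000  -12.0000]·P = -30.0000
2×2 solve → P = (4.5000, 2.5000)

(4.5000, 2.5000)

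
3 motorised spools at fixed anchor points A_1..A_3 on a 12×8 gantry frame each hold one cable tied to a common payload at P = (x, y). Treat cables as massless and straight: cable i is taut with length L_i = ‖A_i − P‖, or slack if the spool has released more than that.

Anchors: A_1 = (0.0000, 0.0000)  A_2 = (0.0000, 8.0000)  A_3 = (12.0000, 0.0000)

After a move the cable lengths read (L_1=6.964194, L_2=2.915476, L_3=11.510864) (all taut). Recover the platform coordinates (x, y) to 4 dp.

(2.5000, 6.5000)

circle eqns → linear via eq_j − eq_1; set k_j = A_j·A_j − L_j²
k_1 = 0.0000+0.0000−48.5000 = -48.5000
0.0000·x − 16.0000·y = k_1−k_2 = -104.0000
-24.0000·x + 0.0000·y = k_1−k_3 = -60.0000
solve first two rows → x=2.5000, y=6.5000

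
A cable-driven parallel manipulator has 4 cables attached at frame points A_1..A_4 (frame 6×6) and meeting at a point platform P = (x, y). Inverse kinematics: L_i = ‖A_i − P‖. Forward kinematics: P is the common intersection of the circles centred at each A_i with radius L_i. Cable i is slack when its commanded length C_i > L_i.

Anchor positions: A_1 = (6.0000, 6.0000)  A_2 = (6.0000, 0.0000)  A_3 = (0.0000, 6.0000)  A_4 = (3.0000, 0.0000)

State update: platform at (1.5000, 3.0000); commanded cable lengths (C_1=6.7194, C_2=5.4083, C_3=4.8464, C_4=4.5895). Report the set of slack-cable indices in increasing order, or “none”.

cable 1: L_1 = ‖A_1−P‖ = 5.4083;  C_1 = 6.7194 → slack
cable 2: L_2 = ‖A_2−P‖ = 5.4083;  C_2 = 5.4083 → taut
cable 3: L_3 = ‖A_3−P‖ = 3.3541;  C_3 = 4.8464 → slack
cable 4: L_4 = ‖A_4−P‖ = 3.3541;  C_4 = 4.5895 → slack

1, 3, 4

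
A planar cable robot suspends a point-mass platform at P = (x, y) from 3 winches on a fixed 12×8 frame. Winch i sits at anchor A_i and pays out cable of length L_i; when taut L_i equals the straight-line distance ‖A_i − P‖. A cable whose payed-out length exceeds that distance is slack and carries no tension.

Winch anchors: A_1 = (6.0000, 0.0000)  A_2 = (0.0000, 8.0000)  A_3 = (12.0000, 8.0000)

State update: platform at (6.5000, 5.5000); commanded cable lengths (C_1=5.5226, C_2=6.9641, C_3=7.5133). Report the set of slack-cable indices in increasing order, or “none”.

i=1: geometric 5.5227 vs commanded 5.5226 ⇒ taut
i=2: geometric 6.9642 vs commanded 6.9641 ⇒ taut
i=3: geometric 6.0415 vs commanded 7.5133 ⇒ slack

3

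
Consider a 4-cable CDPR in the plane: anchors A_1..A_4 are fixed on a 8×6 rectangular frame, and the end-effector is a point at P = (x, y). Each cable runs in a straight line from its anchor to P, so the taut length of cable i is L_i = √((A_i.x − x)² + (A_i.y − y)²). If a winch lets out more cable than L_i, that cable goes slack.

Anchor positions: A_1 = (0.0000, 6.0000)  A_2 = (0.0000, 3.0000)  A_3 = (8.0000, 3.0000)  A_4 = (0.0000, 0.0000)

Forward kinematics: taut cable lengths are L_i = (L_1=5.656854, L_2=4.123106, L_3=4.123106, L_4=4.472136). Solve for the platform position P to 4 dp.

each cable: (A_i−P)·(A_i−P) = L_i²; let k_i = ‖A_i‖²−L_i²
k_1 = 0.0000+36.0000−32.0000 = 4.0000
row 1: 0.0000x + 6.0000y = 12.0000  (k_2=-8.0000)
row 2: -16.0000x + 6.0000y = -52.0000  (k_3=56.0000)
row 3: 0.0000x + 12.0000y = 24.0000  (k_4=-20.0000)
Cramer on rows 1–2 → x = 4.0000, y = 2.0000
check cable 4: ‖A_4−P‖² = 20.0000 ≈ L_4² = 20.0000 ✓

(4.0000, 2.0000)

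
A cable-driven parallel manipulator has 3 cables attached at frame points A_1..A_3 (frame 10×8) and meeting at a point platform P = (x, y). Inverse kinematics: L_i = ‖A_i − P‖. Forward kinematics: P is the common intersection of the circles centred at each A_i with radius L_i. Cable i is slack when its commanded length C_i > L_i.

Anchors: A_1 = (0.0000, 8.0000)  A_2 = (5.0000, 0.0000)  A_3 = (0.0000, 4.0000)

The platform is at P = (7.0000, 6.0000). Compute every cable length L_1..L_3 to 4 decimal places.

(7.2801, 6.3246, 7.2801)

L_1 = √((0.0000−7.0000)² + (8.0000−6.0000)²) = 7.2801
L_2 = √((5.0000−7.0000)² + (0.0000−6.0000)²) = 6.3246
L_3 = √((0.0000−7.0000)² + (4.0000−6.0000)²) = 7.2801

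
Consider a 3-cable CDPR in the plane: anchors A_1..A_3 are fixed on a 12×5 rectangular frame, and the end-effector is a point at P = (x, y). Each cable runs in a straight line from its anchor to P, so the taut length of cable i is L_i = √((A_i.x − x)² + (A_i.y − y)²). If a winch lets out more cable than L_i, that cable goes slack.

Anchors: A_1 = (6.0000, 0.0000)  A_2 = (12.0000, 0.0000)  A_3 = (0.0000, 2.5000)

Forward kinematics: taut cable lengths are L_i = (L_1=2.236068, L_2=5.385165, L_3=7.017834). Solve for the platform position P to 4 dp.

expand ‖A_i−P‖²=L_i² and subtract eq 1 (k_i ≔ ‖A_i‖²−L_i²)
k_1 = 36.0000+0.0000−5.0000 = 31.0000
eq1−eq2 → [-12.0000  0.0000]·P = -84.0000
eq1−eq3 → [12.0000  -5.0000]·P = 74.0000
2×2 solve → P = (7.0000, 2.0000)

(7.0000, 2.0000)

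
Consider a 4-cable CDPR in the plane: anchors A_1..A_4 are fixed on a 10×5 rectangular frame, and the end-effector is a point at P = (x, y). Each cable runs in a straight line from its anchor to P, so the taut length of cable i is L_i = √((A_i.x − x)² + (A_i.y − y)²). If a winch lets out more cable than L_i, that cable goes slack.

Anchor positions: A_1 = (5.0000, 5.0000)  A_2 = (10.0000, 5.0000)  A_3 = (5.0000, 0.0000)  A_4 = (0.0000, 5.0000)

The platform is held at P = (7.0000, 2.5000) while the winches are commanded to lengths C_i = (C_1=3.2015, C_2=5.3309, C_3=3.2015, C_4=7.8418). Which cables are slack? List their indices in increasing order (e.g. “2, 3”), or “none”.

2, 4

cable 1: √((-2.0000)²+(2.5000)²)=3.2016, C_1=3.2015: taut
cable 2: √((3.0000)²+(2.5000)²)=3.9051, C_2=5.3309: slack
cable 3: √((-2.0000)²+(-2.5000)²)=3.2016, C_3=3.2015: taut
cable 4: √((-7.0000)²+(2.5000)²)=7.4330, C_4=7.8418: slack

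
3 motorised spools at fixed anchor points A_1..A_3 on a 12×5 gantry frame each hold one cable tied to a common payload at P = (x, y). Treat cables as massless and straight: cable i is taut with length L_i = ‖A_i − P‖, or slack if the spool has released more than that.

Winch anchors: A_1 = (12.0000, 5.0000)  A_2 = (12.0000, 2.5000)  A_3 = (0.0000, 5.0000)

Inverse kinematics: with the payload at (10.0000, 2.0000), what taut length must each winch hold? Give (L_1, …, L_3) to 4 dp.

L_1 = √((12.0000−10.0000)² + (5.0000−2.0000)²) = 3.6056
L_2 = √((12.0000−10.0000)² + (2.5000−2.0000)²) = 2.0616
L_3 = √((0.0000−10.0000)² + (5.0000−2.0000)²) = 10.4403

(3.6056, 2.0616, 10.4403)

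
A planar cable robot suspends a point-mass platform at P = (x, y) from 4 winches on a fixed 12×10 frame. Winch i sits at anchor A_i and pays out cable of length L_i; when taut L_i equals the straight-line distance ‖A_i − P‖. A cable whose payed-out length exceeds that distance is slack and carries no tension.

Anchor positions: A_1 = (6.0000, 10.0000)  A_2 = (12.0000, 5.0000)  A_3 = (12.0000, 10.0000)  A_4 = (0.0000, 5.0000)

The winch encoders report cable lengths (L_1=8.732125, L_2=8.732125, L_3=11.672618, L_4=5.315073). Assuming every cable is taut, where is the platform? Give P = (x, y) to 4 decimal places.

(4.0000, 1.5000)

each cable: (A_i−P)·(A_i−P) = L_i²; let k_i = ‖A_i‖²−L_i²
k_1 = 36.0000+100.0000−76.2500 = 59.7500
row 1: -12.0000x + 10.0000y = -33.0000  (k_2=92.7500)
row 2: -12.0000x + 0.0000y = -48.0000  (k_3=107.7500)
row 3: 12.0000x + 10.0000y = 63.0000  (k_4=-3.2500)
Cramer on rows 1–2 → x = 4.0000, y = 1.5000
check cable 4: ‖A_4−P‖² = 28.2500 ≈ L_4² = 28.2500 ✓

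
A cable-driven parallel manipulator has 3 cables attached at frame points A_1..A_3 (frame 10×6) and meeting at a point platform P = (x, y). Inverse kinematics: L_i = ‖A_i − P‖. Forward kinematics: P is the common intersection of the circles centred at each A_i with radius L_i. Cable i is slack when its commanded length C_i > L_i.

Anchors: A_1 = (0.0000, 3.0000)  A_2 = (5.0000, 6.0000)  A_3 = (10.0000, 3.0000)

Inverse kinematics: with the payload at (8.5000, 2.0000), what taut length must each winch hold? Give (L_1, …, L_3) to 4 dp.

(8.5586, 5.3151, 1.8028)

cable 1: Δx=-8.5000, Δy=1.0000; L_1 = √(Δx²+Δy²) = 8.5586
cable 2: Δx=-3.5000, Δy=4.0000; L_2 = √(Δx²+Δy²) = 5.3151
cable 3: Δx=1.5000, Δy=1.0000; L_3 = √(Δx²+Δy²) = 1.8028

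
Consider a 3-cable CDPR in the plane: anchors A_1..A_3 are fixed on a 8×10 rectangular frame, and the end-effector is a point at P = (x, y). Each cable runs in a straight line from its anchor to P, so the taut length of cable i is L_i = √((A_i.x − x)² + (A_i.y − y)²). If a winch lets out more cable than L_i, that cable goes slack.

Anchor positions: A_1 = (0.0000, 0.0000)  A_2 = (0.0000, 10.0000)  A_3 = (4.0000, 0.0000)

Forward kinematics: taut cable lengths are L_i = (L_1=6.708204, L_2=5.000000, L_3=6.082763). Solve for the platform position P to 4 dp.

(3.0000, 6.0000)

circle eqns → linear via eq_j − eq_1; set k_j = A_j·A_j − L_j²
k_1 = 0.0000+0.0000−45.0000 = -45.0000
0.0000·x − 20.0000·y = k_1−k_2 = -120.0000
-8.0000·x + 0.0000·y = k_1−k_3 = -24.0000
solve first two rows → x=3.0000, y=6.0000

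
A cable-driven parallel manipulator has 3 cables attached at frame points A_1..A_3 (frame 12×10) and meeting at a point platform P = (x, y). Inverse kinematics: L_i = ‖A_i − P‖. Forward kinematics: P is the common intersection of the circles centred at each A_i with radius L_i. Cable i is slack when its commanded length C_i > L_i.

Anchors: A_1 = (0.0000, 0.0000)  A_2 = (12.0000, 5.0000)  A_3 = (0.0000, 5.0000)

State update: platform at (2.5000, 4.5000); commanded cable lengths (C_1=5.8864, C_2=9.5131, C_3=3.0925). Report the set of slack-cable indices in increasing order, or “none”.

i=1: geometric 5.1478 vs commanded 5.8864 ⇒ slack
i=2: geometric 9.5131 vs commanded 9.5131 ⇒ taut
i=3: geometric 2.5495 vs commanded 3.0925 ⇒ slack

1, 3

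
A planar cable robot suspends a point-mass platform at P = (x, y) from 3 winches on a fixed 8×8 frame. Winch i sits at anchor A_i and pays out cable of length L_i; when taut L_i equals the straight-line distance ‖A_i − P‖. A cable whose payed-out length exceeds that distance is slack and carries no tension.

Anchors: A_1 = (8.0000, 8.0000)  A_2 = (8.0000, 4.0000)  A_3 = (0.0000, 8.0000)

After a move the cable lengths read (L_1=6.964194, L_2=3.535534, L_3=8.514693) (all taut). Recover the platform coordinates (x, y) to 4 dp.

circle eqns → linear via eq_j − eq_1; set q_j = A_j·A_j − L_j²
q_1 = 64.0000+64.0000−48.5000 = 79.5000
0.0000·x + 8.0000·y = q_1−q_2 = 12.0000
16.0000·x + 0.0000·y = q_1−q_3 = 88.0000
solve first two rows → x=5.5000, y=1.5000

(5.5000, 1.5000)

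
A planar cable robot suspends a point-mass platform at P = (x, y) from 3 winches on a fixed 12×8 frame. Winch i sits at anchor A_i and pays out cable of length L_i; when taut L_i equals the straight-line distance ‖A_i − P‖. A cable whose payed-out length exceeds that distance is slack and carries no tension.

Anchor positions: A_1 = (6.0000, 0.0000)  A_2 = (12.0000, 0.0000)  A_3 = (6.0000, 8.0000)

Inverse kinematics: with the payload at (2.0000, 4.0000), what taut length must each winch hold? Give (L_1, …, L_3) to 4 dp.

(5.6569, 10.7703, 5.6569)

cable 1: Δx=4.0000, Δy=-4.0000; L_1 = √(Δx²+Δy²) = 5.6569
cable 2: Δx=10.0000, Δy=-4.0000; L_2 = √(Δx²+Δy²) = 10.7703
cable 3: Δx=4.0000, Δy=4.0000; L_3 = √(Δx²+Δy²) = 5.6569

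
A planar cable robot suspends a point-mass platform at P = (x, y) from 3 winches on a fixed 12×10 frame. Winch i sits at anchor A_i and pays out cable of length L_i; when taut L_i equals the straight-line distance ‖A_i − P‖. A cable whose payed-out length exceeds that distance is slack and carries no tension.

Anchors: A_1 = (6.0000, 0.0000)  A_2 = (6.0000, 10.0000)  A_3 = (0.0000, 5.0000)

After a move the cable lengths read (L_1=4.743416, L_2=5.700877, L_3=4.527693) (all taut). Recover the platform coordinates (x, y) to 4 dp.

(4.5000, 4.5000)

expand ‖A_i−P‖²=L_i² and subtract eq 1 (q_i ≔ ‖A_i‖²−L_i²)
q_1 = 36.0000+0.0000−22.5000 = 13.5000
eq1−eq2 → [0.0000  -20.0000]·P = -90.0000
eq1−eq3 → [12.0000  -10.0000]·P = 9.0000
2×2 solve → P = (4.5000, 4.5000)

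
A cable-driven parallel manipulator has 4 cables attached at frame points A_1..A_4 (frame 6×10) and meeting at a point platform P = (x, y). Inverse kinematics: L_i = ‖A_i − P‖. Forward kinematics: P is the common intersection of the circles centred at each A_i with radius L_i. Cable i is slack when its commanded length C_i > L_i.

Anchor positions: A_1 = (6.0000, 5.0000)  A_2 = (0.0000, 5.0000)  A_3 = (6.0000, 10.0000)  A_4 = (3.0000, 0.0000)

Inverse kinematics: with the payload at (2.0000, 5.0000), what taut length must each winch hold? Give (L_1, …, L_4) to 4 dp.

(4.0000, 2.0000, 6.4031, 5.0990)

L_1 = √((6.0000−2.0000)² + (5.0000−5.0000)²) = 4.0000
L_2 = √((0.0000−2.0000)² + (5.0000−5.0000)²) = 2.0000
L_3 = √((6.0000−2.0000)² + (10.0000−5.0000)²) = 6.4031
L_4 = √((3.0000−2.0000)² + (0.0000−5.0000)²) = 5.0990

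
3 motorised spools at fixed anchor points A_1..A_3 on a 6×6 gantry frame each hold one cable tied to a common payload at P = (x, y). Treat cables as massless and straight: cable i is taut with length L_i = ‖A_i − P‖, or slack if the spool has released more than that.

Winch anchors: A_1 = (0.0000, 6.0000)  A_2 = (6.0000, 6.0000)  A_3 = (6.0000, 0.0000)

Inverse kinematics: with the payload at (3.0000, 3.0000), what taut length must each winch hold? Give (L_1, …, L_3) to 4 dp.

(4.2426, 4.2426, 4.2426)

L_1: Δ = A_1−P = (-3.0000, 3.0000) → ‖Δ‖ = √18.0000 = 4.2426
L_2: Δ = A_2−P = (3.0000, 3.0000) → ‖Δ‖ = √18.0000 = 4.2426
L_3: Δ = A_3−P = (3.0000, -3.0000) → ‖Δ‖ = √18.0000 = 4.2426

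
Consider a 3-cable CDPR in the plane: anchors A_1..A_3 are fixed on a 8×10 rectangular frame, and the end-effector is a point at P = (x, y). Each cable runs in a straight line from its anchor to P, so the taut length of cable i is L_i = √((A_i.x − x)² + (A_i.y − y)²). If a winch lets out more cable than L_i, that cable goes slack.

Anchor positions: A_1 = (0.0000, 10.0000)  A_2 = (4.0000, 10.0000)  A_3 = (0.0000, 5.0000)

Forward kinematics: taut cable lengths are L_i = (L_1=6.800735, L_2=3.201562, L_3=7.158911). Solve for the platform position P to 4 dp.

(6.5000, 8.0000)

expand ‖A_i−P‖²=L_i² and subtract eq 1 (k_i ≔ ‖A_i‖²−L_i²)
k_1 = 0.0000+100.0000−46.2500 = 53.7500
eq1−eq2 → [-8.0000  0.0000]·P = -52.0000
eq1−eq3 → [0.0000  10.0000]·P = 80.0000
2×2 solve → P = (6.5000, 8.0000)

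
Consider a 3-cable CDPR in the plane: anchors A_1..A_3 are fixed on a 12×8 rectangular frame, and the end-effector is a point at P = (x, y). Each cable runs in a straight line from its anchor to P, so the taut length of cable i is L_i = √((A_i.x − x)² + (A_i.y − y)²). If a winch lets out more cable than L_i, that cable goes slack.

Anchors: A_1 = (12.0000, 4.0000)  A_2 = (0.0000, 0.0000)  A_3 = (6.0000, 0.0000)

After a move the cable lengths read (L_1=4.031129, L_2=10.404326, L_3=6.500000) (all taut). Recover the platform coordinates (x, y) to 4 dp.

(8.5000, 6.0000)

circle eqns → linear via eq_j − eq_1; set c_j = A_j·A_j − L_j²
c_1 = 144.0000+16.0000−16.2500 = 143.7500
24.0000·x + 8.0000·y = c_1−c_2 = 252.0000
12.0000·x + 8.0000·y = c_1−c_3 = 150.0000
solve first two rows → x=8.5000, y=6.0000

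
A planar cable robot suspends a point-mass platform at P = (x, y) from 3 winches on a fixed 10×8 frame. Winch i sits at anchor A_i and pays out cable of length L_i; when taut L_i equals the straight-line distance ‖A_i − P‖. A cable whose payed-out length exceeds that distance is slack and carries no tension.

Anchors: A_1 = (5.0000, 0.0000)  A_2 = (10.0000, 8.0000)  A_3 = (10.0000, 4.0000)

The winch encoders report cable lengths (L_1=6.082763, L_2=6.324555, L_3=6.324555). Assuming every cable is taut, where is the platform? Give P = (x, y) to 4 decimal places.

each cable: (A_i−P)·(A_i−P) = L_i²; let c_i = ‖A_i‖²−L_i²
c_1 = 25.0000+0.0000−37.0000 = -12.0000
row 1: -10.0000x − 16.0000y = -136.0000  (c_2=124.0000)
row 2: -10.0000x − 8.0000y = -88.0000  (c_3=76.0000)
Cramer on rows 1–2 → x = 4.0000, y = 6.0000

(4.0000, 6.0000)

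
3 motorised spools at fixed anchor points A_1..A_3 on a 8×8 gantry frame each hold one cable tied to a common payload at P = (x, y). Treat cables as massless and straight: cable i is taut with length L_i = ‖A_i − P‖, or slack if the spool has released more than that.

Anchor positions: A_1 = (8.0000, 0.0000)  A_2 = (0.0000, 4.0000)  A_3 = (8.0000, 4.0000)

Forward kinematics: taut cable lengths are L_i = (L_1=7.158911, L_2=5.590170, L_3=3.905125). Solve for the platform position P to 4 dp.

(5.0000, 6.5000)

each cable: (A_i−P)·(A_i−P) = L_i²; let c_i = ‖A_i‖²−L_i²
c_1 = 64.0000+0.0000−51.2500 = 12.7500
row 1: 16.0000x − 8.0000y = 28.0000  (c_2=-15.2500)
row 2: 0.0000x − 8.0000y = -52.0000  (c_3=64.7500)
Cramer on rows 1–2 → x = 5.0000, y = 6.5000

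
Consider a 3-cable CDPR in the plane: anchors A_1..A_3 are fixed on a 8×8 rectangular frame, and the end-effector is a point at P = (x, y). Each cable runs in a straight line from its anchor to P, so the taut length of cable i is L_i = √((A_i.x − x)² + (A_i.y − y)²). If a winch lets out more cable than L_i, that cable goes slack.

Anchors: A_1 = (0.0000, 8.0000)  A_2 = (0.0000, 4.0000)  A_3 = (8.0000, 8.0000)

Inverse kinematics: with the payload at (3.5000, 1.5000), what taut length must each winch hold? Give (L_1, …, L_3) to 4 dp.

L_1: Δ = A_1−P = (-3.5000, 6.5000) → ‖Δ‖ = √54.5000 = 7.3824
L_2: Δ = A_2−P = (-3.5000, 2.5000) → ‖Δ‖ = √18.5000 = 4.3012
L_3: Δ = A_3−P = (4.5000, 6.5000) → ‖Δ‖ = √62.5000 = 7.9057

(7.3824, 4.3012, 7.9057)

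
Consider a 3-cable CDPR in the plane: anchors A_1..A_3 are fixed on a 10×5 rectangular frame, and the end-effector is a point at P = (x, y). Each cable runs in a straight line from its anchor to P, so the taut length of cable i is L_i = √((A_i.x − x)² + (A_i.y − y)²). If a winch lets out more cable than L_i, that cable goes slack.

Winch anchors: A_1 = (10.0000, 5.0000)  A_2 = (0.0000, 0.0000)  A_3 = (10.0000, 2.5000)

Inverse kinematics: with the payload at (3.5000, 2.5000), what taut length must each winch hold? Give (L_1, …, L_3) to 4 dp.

(6.9642, 4.3012, 6.5000)

L_1 = √((10.0000−3.5000)² + (5.0000−2.5000)²) = 6.9642
L_2 = √((0.0000−3.5000)² + (0.0000−2.5000)²) = 4.3012
L_3 = √((10.0000−3.5000)² + (2.5000−2.5000)²) = 6.5000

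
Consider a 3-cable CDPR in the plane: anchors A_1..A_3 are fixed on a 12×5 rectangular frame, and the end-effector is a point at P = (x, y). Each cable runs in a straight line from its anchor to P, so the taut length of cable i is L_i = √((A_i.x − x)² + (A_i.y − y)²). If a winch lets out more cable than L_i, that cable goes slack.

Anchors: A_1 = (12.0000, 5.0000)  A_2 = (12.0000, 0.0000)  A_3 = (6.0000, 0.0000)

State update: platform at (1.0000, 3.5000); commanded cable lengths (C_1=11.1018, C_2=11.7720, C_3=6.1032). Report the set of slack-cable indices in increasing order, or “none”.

cable 1: √((11.0000)²+(1.5000)²)=11.1018, C_1=11.1018: taut
cable 2: √((11.0000)²+(-3.5000)²)=11.5434, C_2=11.7720: slack
cable 3: √((5.0000)²+(-3.5000)²)=6.1033, C_3=6.1032: taut

2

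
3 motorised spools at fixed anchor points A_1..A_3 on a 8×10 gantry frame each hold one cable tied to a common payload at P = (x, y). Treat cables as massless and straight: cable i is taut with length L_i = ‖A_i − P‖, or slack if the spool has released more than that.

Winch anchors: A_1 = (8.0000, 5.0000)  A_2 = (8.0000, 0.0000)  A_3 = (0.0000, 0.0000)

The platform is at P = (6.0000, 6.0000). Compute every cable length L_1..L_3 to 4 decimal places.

(2.2361, 6.3246, 8.4853)

L_1 = √((8.0000−6.0000)² + (5.0000−6.0000)²) = 2.2361
L_2 = √((8.0000−6.0000)² + (0.0000−6.0000)²) = 6.3246
L_3 = √((0.0000−6.0000)² + (0.0000−6.0000)²) = 8.4853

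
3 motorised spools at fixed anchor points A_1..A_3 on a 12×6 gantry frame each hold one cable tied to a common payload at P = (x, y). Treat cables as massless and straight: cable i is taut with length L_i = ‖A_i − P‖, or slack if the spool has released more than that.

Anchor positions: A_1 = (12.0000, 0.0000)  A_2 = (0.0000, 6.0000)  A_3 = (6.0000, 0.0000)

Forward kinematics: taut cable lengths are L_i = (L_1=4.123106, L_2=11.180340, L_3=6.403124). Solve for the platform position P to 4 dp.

each cable: (A_i−P)·(A_i−P) = L_i²; let c_i = ‖A_i‖²−L_i²
c_1 = 144.0000+0.0000−17.0000 = 127.0000
row 1: 24.0000x − 12.0000y = 216.0000  (c_2=-89.0000)
row 2: 12.0000x + 0.0000y = 132.0000  (c_3=-5.0000)
Cramer on rows 1–2 → x = 11.0000, y = 4.0000

(11.0000, 4.0000)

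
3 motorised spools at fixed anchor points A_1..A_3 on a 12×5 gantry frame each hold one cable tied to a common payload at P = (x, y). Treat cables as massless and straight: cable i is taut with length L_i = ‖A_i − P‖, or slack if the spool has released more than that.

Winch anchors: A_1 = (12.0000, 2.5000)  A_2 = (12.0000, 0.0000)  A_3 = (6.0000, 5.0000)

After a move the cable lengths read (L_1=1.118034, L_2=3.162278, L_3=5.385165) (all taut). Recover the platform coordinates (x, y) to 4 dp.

expand ‖A_i−P‖²=L_i² and subtract eq 1 (k_i ≔ ‖A_i‖²−L_i²)
k_1 = 144.0000+6.2500−1.2500 = 149.0000
eq1−eq2 → [0.0000  5.0000]·P = 15.0000
eq1−eq3 → [12.0000  -5.0000]·P = 117.0000
2×2 solve → P = (11.0000, 3.0000)

(11.0000, 3.0000)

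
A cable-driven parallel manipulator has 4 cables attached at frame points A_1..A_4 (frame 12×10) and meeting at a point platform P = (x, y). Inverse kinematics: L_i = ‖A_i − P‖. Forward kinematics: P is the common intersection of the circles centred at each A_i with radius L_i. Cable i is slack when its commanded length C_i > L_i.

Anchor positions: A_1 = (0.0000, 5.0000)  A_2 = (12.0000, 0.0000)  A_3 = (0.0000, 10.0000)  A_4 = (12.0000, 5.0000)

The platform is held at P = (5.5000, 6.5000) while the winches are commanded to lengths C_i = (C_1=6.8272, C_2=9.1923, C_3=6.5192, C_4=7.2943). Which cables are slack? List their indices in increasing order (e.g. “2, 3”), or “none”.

1, 4

cable 1: √((-5.5000)²+(-1.5000)²)=5.7009, C_1=6.8272: slack
cable 2: √((6.5000)²+(-6.5000)²)=9.1924, C_2=9.1923: taut
cable 3: √((-5.5000)²+(3.5000)²)=6.5192, C_3=6.5192: taut
cable 4: √((6.5000)²+(-1.5000)²)=6.6708, C_4=7.2943: slack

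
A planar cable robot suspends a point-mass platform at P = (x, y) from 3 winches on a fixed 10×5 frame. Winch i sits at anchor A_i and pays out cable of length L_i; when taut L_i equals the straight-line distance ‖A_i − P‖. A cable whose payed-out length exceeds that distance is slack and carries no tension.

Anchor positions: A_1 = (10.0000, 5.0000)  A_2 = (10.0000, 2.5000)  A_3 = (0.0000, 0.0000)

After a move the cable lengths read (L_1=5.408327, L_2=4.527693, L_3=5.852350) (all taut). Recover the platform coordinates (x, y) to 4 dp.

(5.5000, 2.0000)

each cable: (A_i−P)·(A_i−P) = L_i²; let k_i = ‖A_i‖²−L_i²
k_1 = 100.0000+25.0000−29.2500 = 95.7500
row 1: 0.0000x + 5.0000y = 10.0000  (k_2=85.7500)
row 2: 20.0000x + 10.0000y = 130.0000  (k_3=-34.2500)
Cramer on rows 1–2 → x = 5.5000, y = 2.0000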